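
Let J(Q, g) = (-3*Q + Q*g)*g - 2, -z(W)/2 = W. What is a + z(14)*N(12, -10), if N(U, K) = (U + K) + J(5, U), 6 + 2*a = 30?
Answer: -15108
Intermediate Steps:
z(W) = -2*W
J(Q, g) = -2 + g*(-3*Q + Q*g) (J(Q, g) = g*(-3*Q + Q*g) - 2 = -2 + g*(-3*Q + Q*g))
a = 12 (a = -3 + (½)*30 = -3 + 15 = 12)
N(U, K) = -2 + K - 14*U + 5*U² (N(U, K) = (U + K) + (-2 + 5*U² - 3*5*U) = (K + U) + (-2 + 5*U² - 15*U) = (K + U) + (-2 - 15*U + 5*U²) = -2 + K - 14*U + 5*U²)
a + z(14)*N(12, -10) = 12 + (-2*14)*(-2 - 10 - 14*12 + 5*12²) = 12 - 28*(-2 - 10 - 168 + 5*144) = 12 - 28*(-2 - 10 - 168 + 720) = 12 - 28*540 = 12 - 15120 = -15108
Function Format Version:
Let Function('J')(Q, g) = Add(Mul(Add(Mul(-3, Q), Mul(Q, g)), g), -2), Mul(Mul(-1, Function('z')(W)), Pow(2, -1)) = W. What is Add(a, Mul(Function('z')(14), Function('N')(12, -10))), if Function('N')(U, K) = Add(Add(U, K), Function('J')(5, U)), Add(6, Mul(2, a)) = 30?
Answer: -15108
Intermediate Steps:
Function('z')(W) = Mul(-2, W)
Function('J')(Q, g) = Add(-2, Mul(g, Add(Mul(-3, Q), Mul(Q, g)))) (Function('J')(Q, g) = Add(Mul(g, Add(Mul(-3, Q), Mul(Q, g))), -2) = Add(-2, Mul(g, Add(Mul(-3, Q), Mul(Q, g)))))
a = 12 (a = Add(-3, Mul(Rational(1, 2), 30)) = Add(-3, 15) = 12)
Function('N')(U, K) = Add(-2, K, Mul(-14, U), Mul(5, Pow(U, 2))) (Function('N')(U, K) = Add(Add(U, K), Add(-2, Mul(5, Pow(U, 2)), Mul(-3, 5, U))) = Add(Add(K, U), Add(-2, Mul(5, Pow(U, 2)), Mul(-15, U))) = Add(Add(K, U), Add(-2, Mul(-15, U), Mul(5, Pow(U, 2)))) = Add(-2, K, Mul(-14, U), Mul(5, Pow(U, 2))))
Add(a, Mul(Function('z')(14), Function('N')(12, -10))) = Add(12, Mul(Mul(-2, 14), Add(-2, -10, Mul(-14, 12), Mul(5, Pow(12, 2))))) = Add(12, Mul(-28, Add(-2, -10, -168, Mul(5, 144)))) = Add(12, Mul(-28, Add(-2, -10, -168, 720))) = Add(12, Mul(-28, 540)) = Add(12, -15120) = -15108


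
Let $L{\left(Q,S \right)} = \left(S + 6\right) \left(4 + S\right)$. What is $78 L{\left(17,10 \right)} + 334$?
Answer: $17806$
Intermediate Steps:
$L{\left(Q,S \right)} = \left(4 + S\right) \left(6 + S\right)$ ($L{\left(Q,S \right)} = \left(6 + S\right) \left(4 + S\right) = \left(4 + S\right) \left(6 + S\right)$)
$78 L{\left(17,10 \right)} + 334 = 78 \left(24 + 10^{2} + 10 \cdot 10\right) + 334 = 78 \left(24 + 100 + 100\right) + 334 = 78 \cdot 224 + 334 = 17472 + 334 = 17806$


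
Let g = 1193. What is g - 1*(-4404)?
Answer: 5597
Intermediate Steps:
g - 1*(-4404) = 1193 - 1*(-4404) = 1193 + 4404 = 5597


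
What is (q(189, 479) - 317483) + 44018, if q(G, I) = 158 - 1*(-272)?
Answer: -273035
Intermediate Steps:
q(G, I) = 430 (q(G, I) = 158 + 272 = 430)
(q(189, 479) - 317483) + 44018 = (430 - 317483) + 44018 = -317053 + 44018 = -273035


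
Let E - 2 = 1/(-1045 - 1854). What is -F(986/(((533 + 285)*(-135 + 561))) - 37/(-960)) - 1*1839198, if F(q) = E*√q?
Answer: -1839198 - 5797*√55818910995/3367362440 ≈ -1.8392e+6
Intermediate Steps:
E = 5797/2899 (E = 2 + 1/(-1045 - 1854) = 2 + 1/(-2899) = 2 - 1/2899 = 5797/2899 ≈ 1.9997)
F(q) = 5797*√q/2899
-F(986/(((533 + 285)*(-135 + 561))) - 37/(-960)) - 1*1839198 = -5797*√(986/(((533 + 285)*(-135 + 561))) - 37/(-960))/2899 - 1*1839198 = -5797*√(986/((818*426)) - 37*(-1/960))/2899 - 1839198 = -5797*√(986/348468 + 37/960)/2899 - 1839198 = -5797*√(986*(1/348468) + 37/960)/2899 - 1839198 = -5797*√(493/174234 + 37/960)/2899 - 1839198 = -5797*√(384441/9292480)/2899 - 1839198 = -5797*√55818910995/1161560/2899 - 1839198 = -5797*√55818910995/3367362440 - 1839198 = -1839198 - 5797*√55818910995/3367362440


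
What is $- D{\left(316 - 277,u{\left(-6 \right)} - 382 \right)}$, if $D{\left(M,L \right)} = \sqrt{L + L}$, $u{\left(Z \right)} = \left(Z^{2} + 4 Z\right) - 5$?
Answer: $- 5 i \sqrt{30} \approx - 27.386 i$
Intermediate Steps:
$u{\left(Z \right)} = -5 + Z^{2} + 4 Z$
$D{\left(M,L \right)} = \sqrt{2} \sqrt{L}$ ($D{\left(M,L \right)} = \sqrt{2 L} = \sqrt{2} \sqrt{L}$)
$- D{\left(316 - 277,u{\left(-6 \right)} - 382 \right)} = - \sqrt{2} \sqrt{\left(-5 + \left(-6\right)^{2} + 4 \left(-6\right)\right) - 382} = - \sqrt{2} \sqrt{\left(-5 + 36 - 24\right) - 382} = - \sqrt{2} \sqrt{7 - 382} = - \sqrt{2} \sqrt{-375} = - \sqrt{2} \cdot 5 i \sqrt{15} = - 5 i \sqrt{30}$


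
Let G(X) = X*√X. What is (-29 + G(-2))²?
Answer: 833 + 116*I*√2 ≈ 833.0 + 164.05*I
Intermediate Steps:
G(X) = X^(3/2)
(-29 + G(-2))² = (-29 + (-2)^(3/2))² = (-29 - 2*I*√2)²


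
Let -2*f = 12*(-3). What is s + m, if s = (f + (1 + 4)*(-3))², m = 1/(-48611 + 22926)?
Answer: 231164/25685 ≈ 9.0000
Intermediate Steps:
m = -1/25685 (m = 1/(-25685) = -1/25685 ≈ -3.8933e-5)
f = 18 (f = -6*(-3) = -½*(-36) = 18)
s = 9 (s = (18 + (1 + 4)*(-3))² = (18 + 5*(-3))² = (18 - 15)² = 3² = 9)
s + m = 9 - 1/25685 = 231164/25685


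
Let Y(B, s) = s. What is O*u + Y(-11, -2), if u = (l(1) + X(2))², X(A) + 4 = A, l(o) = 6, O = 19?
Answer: 302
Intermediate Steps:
X(A) = -4 + A
u = 16 (u = (6 + (-4 + 2))² = (6 - 2)² = 4² = 16)
O*u + Y(-11, -2) = 19*16 - 2 = 304 - 2 = 302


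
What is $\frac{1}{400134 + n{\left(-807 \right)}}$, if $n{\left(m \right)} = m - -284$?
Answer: $\frac{1}{399611} \approx 2.5024 \cdot 10^{-6}$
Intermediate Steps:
$n{\left(m \right)} = 284 + m$ ($n{\left(m \right)} = m + 284 = 284 + m$)
$\frac{1}{400134 + n{\left(-807 \right)}} = \frac{1}{400134 + \left(284 - 807\right)} = \frac{1}{400134 - 523} = \frac{1}{399611}$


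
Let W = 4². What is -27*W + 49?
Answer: -383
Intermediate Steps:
W = 16
-27*W + 49 = -27*16 + 49 = -432 + 49 = -383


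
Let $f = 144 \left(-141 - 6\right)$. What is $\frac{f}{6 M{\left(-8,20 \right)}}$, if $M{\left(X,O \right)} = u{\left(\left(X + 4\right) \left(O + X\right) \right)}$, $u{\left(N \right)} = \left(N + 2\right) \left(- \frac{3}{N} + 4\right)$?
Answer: $\frac{28224}{1495} \approx 18.879$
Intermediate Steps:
$u{\left(N \right)} = \left(2 + N\right) \left(4 - \frac{3}{N}\right)$
$M{\left(X,O \right)} = 5 - \frac{6}{\left(4 + X\right) \left(O + X\right)} + 4 \left(4 + X\right) \left(O + X\right)$ ($M{\left(X,O \right)} = 5 - \frac{6}{\left(X + 4\right) \left(O + X\right)} + 4 \left(X + 4\right) \left(O + X\right) = 5 - \frac{6}{\left(4 + X\right) \left(O + X\right)} + 4 \left(4 + X\right) \left(O + X\right)$)
$f = -21168$ ($f = 144 \left(-147\right) = -21168$)
$\frac{f}{6 M{\left(-8,20 \right)}} = - \frac{21168}{6 \frac{-6 + \left(\left(-8\right)^{2} + 4 \cdot 20 + 4 \left(-8\right) + 20 \left(-8\right)\right) \left(5 + 4 \left(-8\right)^{2} + 16 \cdot 20 + 16 \left(-8\right) + 4 \cdot 20 \left(-8\right)\right)}{\left(-8\right)^{2} + 4 \cdot 20 + 4 \left(-8\right) + 20 \left(-8\right)}} = - \frac{21168}{6 \frac{-6 + \left(64 + 80 - 32 - 160\right) \left(5 + 4 \cdot 64 + 320 - 128 - 640\right)}{64 + 80 - 32 - 160}} = - \frac{21168}{6 \frac{-6 - 48 \left(5 + 256 + 320 - 128 - 640\right)}{-48}} = - \frac{21168}{6 \left(- \frac{-6 - -8976}{48}\right)} = - \frac{21168}{6 \left(- \frac{-6 + 8976}{48}\right)} = - \frac{21168}{6 \left(\left(- \frac{1}{48}\right) 8970\right)} = - \frac{21168}{6 \left(- \frac{1495}{8}\right)} = - \frac{21168}{- \frac{4485}{4}} = \left(-21168\right) \left(- \frac{4}{4485}\right) = \frac{28224}{1495}$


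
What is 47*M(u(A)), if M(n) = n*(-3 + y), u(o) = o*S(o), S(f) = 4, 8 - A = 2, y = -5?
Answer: -9024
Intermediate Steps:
A = 6 (A = 8 - 1*2 = 8 - 2 = 6)
u(o) = 4*o (u(o) = o*4 = 4*o)
M(n) = -8*n (M(n) = n*(-3 - 5) = n*(-8) = -8*n)
47*M(u(A)) = 47*(-32*6) = 47*(-8*24) = 47*(-192) = -9024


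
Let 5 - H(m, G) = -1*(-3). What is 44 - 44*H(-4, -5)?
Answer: -44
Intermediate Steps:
H(m, G) = 2 (H(m, G) = 5 - (-1)*(-3) = 5 - 1*3 = 5 - 3 = 2)
44 - 44*H(-4, -5) = 44 - 44*2 = 44 - 88 = -44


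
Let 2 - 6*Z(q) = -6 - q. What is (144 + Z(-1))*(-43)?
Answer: -37453/6 ≈ -6242.2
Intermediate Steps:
Z(q) = 4/3 + q/6 (Z(q) = ⅓ - (-6 - q)/6 = ⅓ + (1 + q/6) = 4/3 + q/6)
(144 + Z(-1))*(-43) = (144 + (4/3 + (⅙)*(-1)))*(-43) = (144 + (4/3 - ⅙))*(-43) = (144 + 7/6)*(-43) = (871/6)*(-43) = -37453/6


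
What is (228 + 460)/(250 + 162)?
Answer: 172/103 ≈ 1.6699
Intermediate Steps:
(228 + 460)/(250 + 162) = 688/412 = 688*(1/412) = 172/103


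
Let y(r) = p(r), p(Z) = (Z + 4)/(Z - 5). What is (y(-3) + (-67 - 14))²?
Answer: 421201/64 ≈ 6581.3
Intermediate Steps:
p(Z) = (4 + Z)/(-5 + Z)
y(r) = (4 + r)/(-5 + r)
(y(-3) + (-67 - 14))² = ((4 - 3)/(-5 - 3) + (-67 - 14))² = (1/(-8) - 81)² = (-⅛*1 - 81)² = (-⅛ - 81)² = (-649/8)² = 421201/64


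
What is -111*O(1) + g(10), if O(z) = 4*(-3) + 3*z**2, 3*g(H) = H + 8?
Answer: 1005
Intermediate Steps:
g(H) = 8/3 + H/3 (g(H) = (H + 8)/3 = (8 + H)/3 = 8/3 + H/3)
O(z) = -12 + 3*z**2
-111*O(1) + g(10) = -111*(-12 + 3*1**2) + (8/3 + (1/3)*10) = -111*(-12 + 3*1) + (8/3 + 10/3) = -111*(-12 + 3) + 6 = -111*(-9) + 6 = 999 + 6 = 1005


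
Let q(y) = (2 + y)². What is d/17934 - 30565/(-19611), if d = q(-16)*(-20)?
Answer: 1602985/1196271 ≈ 1.3400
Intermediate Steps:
d = -3920 (d = (2 - 16)²*(-20) = (-14)²*(-20) = 196*(-20) = -3920)
d/17934 - 30565/(-19611) = -3920/17934 - 30565/(-19611) = -3920*1/17934 - 30565*(-1/19611) = -40/183 + 30565/19611 = 1602985/1196271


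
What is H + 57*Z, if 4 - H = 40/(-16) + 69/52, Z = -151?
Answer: -447295/52 ≈ -8601.8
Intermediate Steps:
H = 269/52 (H = 4 - (40/(-16) + 69/52) = 4 - (40*(-1/16) + 69*(1/52)) = 4 - (-5/2 + 69/52) = 4 - 1*(-61/52) = 4 + 61/52 = 269/52 ≈ 5.1731)
H + 57*Z = 269/52 + 57*(-151) = 269/52 - 8607 = -447295/52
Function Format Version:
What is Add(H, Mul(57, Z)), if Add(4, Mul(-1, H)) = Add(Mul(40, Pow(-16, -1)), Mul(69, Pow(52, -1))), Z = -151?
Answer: Rational(-447295, 52) ≈ -8601.8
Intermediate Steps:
H = Rational(269, 52) (H = Add(4, Mul(-1, Add(Mul(40, Pow(-16, -1)), Mul(69, Pow(52, -1))))) = Add(4, Mul(-1, Add(Mul(40, Rational(-1, 16)), Mul(69, Rational(1, 52))))) = Add(4, Mul(-1, Add(Rational(-5, 2), Rational(69, 52)))) = Add(4, Mul(-1, Rational(-61, 52))) = Add(4, Rational(61, 52)) = Rational(269, 52) ≈ 5.1731)
Add(H, Mul(57, Z)) = Add(Rational(269, 52), Mul(57, -151)) = Add(Rational(269, 52), -8607) = Rational(-447295, 52)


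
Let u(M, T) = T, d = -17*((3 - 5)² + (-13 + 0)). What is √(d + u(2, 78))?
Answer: √231 ≈ 15.199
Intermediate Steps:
d = 153 (d = -17*((-2)² - 13) = -17*(4 - 13) = -17*(-9) = 153)
√(d + u(2, 78)) = √(153 + 78) = √231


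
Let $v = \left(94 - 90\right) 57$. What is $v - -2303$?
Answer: $2531$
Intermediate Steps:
$v = 228$ ($v = 4 \cdot 57 = 228$)
$v - -2303 = 228 - -2303 = 228 + 2303 = 2531$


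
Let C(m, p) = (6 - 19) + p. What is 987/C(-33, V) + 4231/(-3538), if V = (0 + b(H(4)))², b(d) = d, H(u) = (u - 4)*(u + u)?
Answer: -3547009/45994 ≈ -77.119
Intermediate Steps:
H(u) = 2*u*(-4 + u) (H(u) = (-4 + u)*(2*u) = 2*u*(-4 + u))
V = 0 (V = (0 + 2*4*(-4 + 4))² = (0 + 2*4*0)² = (0 + 0)² = 0² = 0)
C(m, p) = -13 + p
987/C(-33, V) + 4231/(-3538) = 987/(-13 + 0) + 4231/(-3538) = 987/(-13) + 4231*(-1/3538) = 987*(-1/13) - 4231/3538 = -987/13 - 4231/3538 = -3547009/45994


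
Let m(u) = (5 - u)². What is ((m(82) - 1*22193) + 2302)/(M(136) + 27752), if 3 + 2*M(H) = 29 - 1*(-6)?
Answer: -179/356 ≈ -0.50281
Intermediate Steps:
M(H) = 16 (M(H) = -3/2 + (29 - 1*(-6))/2 = -3/2 + (29 + 6)/2 = -3/2 + (½)*35 = -3/2 + 35/2 = 16)
((m(82) - 1*22193) + 2302)/(M(136) + 27752) = (((-5 + 82)² - 1*22193) + 2302)/(16 + 27752) = ((77² - 22193) + 2302)/27768 = ((5929 - 22193) + 2302)*(1/27768) = (-16264 + 2302)*(1/27768) = -13962*1/27768 = -179/356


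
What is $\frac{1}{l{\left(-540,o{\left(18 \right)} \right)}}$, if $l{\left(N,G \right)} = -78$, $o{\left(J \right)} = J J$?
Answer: $- \frac{1}{78} \approx -0.012821$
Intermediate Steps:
$o{\left(J \right)} = J^{2}$
$\frac{1}{l{\left(-540,o{\left(18 \right)} \right)}} = \frac{1}{-78} = - \frac{1}{78}$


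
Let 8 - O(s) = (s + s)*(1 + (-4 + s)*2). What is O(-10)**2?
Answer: 283024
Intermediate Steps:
O(s) = 8 - 2*s*(-7 + 2*s) (O(s) = 8 - (s + s)*(1 + (-4 + s)*2) = 8 - 2*s*(1 + (-8 + 2*s)) = 8 - 2*s*(-7 + 2*s))
O(-10)**2 = (8 - 4*(-10)**2 + 14*(-10))**2 = (8 - 4*100 - 140)**2 = (8 - 400 - 140)**2 = (-532)**2 = 283024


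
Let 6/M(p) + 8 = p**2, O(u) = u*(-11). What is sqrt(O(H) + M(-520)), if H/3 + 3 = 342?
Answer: I*sqrt(51118880098551)/67598 ≈ 105.77*I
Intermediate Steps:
H = 1017 (H = -9 + 3*342 = -9 + 1026 = 1017)
O(u) = -11*u
M(p) = 6/(-8 + p**2)
sqrt(O(H) + M(-520)) = sqrt(-11*1017 + 6/(-8 + (-520)**2)) = sqrt(-11187 + 6/(-8 + 270400)) = sqrt(-11187 + 6/270392) = sqrt(-11187 + 6*(1/270392)) = sqrt(-11187 + 3/135196) = sqrt(-1512437649/135196) = I*sqrt(51118880098551)/67598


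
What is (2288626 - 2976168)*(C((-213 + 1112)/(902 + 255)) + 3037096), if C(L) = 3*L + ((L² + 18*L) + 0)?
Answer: -2795290126357579336/1338649 ≈ -2.0881e+12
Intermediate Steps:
C(L) = L² + 21*L (C(L) = 3*L + (L² + 18*L) = L² + 21*L)
(2288626 - 2976168)*(C((-213 + 1112)/(902 + 255)) + 3037096) = (2288626 - 2976168)*(((-213 + 1112)/(902 + 255))*(21 + (-213 + 1112)/(902 + 255)) + 3037096) = -687542*((899/1157)*(21 + 899/1157) + 3037096) = -687542*((899*(1/1157))*(21 + 899*(1/1157)) + 3037096) = -687542*(899*(21 + 899/1157)/1157 + 3037096) = -687542*((899/1157)*(25196/1157) + 3037096) = -687542*(22651204/1338649 + 3037096) = -687542*4065628174508/1338649 = -2795290126357579336/1338649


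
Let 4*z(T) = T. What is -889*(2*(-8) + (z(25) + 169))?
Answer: -566293/4 ≈ -1.4157e+5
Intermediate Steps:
z(T) = T/4
-889*(2*(-8) + (z(25) + 169)) = -889*(2*(-8) + ((1/4)*25 + 169)) = -889*(-16 + (25/4 + 169)) = -889*(-16 + 701/4) = -889*637/4 = -566293/4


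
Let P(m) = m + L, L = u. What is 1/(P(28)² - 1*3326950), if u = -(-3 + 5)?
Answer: -1/3326274 ≈ -3.0064e-7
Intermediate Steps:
u = -2 (u = -1*2 = -2)
L = -2
P(m) = -2 + m (P(m) = m - 2 = -2 + m)
1/(P(28)² - 1*3326950) = 1/((-2 + 28)² - 1*3326950) = 1/(26² - 3326950) = 1/(676 - 3326950) = 1/(-3326274) = -1/3326274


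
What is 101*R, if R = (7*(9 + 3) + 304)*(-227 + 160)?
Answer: -2625596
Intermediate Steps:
R = -25996 (R = (7*12 + 304)*(-67) = (84 + 304)*(-67) = 388*(-67) = -25996)
101*R = 101*(-25996) = -2625596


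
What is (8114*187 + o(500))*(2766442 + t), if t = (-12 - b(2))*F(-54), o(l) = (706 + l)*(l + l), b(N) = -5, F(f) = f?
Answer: 7534930708760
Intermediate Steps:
o(l) = 2*l*(706 + l) (o(l) = (706 + l)*(2*l) = 2*l*(706 + l))
t = 378 (t = (-12 - 1*(-5))*(-54) = (-12 + 5)*(-54) = -7*(-54) = 378)
(8114*187 + o(500))*(2766442 + t) = (8114*187 + 2*500*(706 + 500))*(2766442 + 378) = (1517318 + 2*500*1206)*2766820 = (1517318 + 1206000)*2766820 = 2723318*2766820 = 7534930708760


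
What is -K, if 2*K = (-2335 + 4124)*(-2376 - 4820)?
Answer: 6436822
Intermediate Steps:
K = -6436822 (K = ((-2335 + 4124)*(-2376 - 4820))/2 = (1789*(-7196))/2 = (½)*(-12873644) = -6436822)
-K = -1*(-6436822) = 6436822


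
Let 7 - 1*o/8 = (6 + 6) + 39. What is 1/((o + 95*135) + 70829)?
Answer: 1/83302 ≈ 1.2005e-5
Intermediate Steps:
o = -352 (o = 56 - 8*((6 + 6) + 39) = 56 - 8*(12 + 39) = 56 - 8*51 = 56 - 408 = -352)
1/((o + 95*135) + 70829) = 1/((-352 + 95*135) + 70829) = 1/((-352 + 12825) + 70829) = 1/(12473 + 70829) = 1/83302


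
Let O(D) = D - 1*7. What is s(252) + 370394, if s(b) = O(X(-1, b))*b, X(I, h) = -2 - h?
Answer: 304622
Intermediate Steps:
O(D) = -7 + D (O(D) = D - 7 = -7 + D)
s(b) = b*(-9 - b) (s(b) = (-7 + (-2 - b))*b = (-9 - b)*b = b*(-9 - b))
s(252) + 370394 = -1*252*(9 + 252) + 370394 = -1*252*261 + 370394 = -65772 + 370394 = 304622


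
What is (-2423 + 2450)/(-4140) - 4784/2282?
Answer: -1103743/524860 ≈ -2.1029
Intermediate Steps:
(-2423 + 2450)/(-4140) - 4784/2282 = 27*(-1/4140) - 4784*1/2282 = -3/460 - 2392/1141 = -1103743/524860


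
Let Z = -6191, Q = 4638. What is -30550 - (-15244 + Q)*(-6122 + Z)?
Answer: -130622228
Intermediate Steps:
-30550 - (-15244 + Q)*(-6122 + Z) = -30550 - (-15244 + 4638)*(-6122 - 6191) = -30550 - (-10606)*(-12313) = -30550 - 1*130591678 = -30550 - 130591678 = -130622228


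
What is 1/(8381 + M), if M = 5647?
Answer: 1/14028 ≈ 7.1286e-5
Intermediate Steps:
1/(8381 + M) = 1/(8381 + 5647) = 1/14028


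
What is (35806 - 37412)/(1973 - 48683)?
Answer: 803/23355 ≈ 0.034382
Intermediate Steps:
(35806 - 37412)/(1973 - 48683) = -1606/(-46710) = -1606*(-1/46710) = 803/23355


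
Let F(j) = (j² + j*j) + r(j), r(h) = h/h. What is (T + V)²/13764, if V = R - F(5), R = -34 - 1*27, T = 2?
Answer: 3025/3441 ≈ 0.87910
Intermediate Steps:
r(h) = 1
R = -61 (R = -34 - 27 = -61)
F(j) = 1 + 2*j² (F(j) = (j² + j*j) + 1 = (j² + j²) + 1 = 2*j² + 1 = 1 + 2*j²)
V = -112 (V = -61 - (1 + 2*5²) = -61 - (1 + 2*25) = -61 - (1 + 50) = -61 - 1*51 = -61 - 51 = -112)
(T + V)²/13764 = (2 - 112)²/13764 = (-110)²*(1/13764) = 12100*(1/13764) = 3025/3441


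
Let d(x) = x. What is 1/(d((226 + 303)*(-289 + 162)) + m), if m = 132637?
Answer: 1/65454 ≈ 1.5278e-5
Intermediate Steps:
1/(d((226 + 303)*(-289 + 162)) + m) = 1/((226 + 303)*(-289 + 162) + 132637) = 1/(529*(-127) + 132637) = 1/(-67183 + 132637) = 1/65454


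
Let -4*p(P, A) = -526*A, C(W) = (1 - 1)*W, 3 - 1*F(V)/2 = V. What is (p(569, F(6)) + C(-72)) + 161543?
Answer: 160754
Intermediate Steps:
F(V) = 6 - 2*V
C(W) = 0 (C(W) = 0*W = 0)
p(P, A) = 263*A/2 (p(P, A) = -(-263)*A/2 = 263*A/2)
(p(569, F(6)) + C(-72)) + 161543 = (263*(6 - 2*6)/2 + 0) + 161543 = (263*(6 - 12)/2 + 0) + 161543 = ((263/2)*(-6) + 0) + 161543 = (-789 + 0) + 161543 = -789 + 161543 = 160754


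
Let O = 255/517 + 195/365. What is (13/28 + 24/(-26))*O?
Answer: -3237963/6868862 ≈ -0.47140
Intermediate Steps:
O = 38778/37741 (O = 255*(1/517) + 195*(1/365) = 255/517 + 39/73 = 38778/37741 ≈ 1.0275)
(13/28 + 24/(-26))*O = (13/28 + 24/(-26))*(38778/37741) = (13*(1/28) + 24*(-1/26))*(38778/37741) = (13/28 - 12/13)*(38778/37741) = -167/364*38778/37741 = -3237963/6868862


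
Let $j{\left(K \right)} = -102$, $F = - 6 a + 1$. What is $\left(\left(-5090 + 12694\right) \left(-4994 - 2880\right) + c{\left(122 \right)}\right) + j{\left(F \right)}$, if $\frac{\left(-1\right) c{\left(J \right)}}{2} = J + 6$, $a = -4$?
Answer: $-59874254$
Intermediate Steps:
$F = 25$ ($F = \left(-6\right) \left(-4\right) + 1 = 24 + 1 = 25$)
$c{\left(J \right)} = -12 - 2 J$ ($c{\left(J \right)} = - 2 \left(J + 6\right) = - 2 \left(6 + J\right) = -12 - 2 J$)
$\left(\left(-5090 + 12694\right) \left(-4994 - 2880\right) + c{\left(122 \right)}\right) + j{\left(F \right)} = \left(\left(-5090 + 12694\right) \left(-4994 - 2880\right) - 256\right) - 102 = \left(7604 \left(-7874\right) - 256\right) - 102 = \left(-59873896 - 256\right) - 102 = -59874152 - 102 = -59874254$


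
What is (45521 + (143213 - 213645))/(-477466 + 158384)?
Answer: 24911/319082 ≈ 0.078071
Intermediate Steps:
(45521 + (143213 - 213645))/(-477466 + 158384) = (45521 - 70432)/(-319082) = -24911*(-1/319082) = 24911/319082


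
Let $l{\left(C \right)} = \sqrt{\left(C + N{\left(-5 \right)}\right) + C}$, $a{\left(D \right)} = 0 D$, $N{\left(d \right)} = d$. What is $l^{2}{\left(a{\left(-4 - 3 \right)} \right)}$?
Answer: $-5$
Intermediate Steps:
$a{\left(D \right)} = 0$
$l{\left(C \right)} = \sqrt{-5 + 2 C}$ ($l{\left(C \right)} = \sqrt{\left(C - 5\right) + C} = \sqrt{\left(-5 + C\right) + C} = \sqrt{-5 + 2 C}$)
$l^{2}{\left(a{\left(-4 - 3 \right)} \right)} = \left(\sqrt{-5 + 2 \cdot 0}\right)^{2} = \left(\sqrt{-5 + 0}\right)^{2} = \left(\sqrt{-5}\right)^{2} = \left(i \sqrt{5}\right)^{2} = -5$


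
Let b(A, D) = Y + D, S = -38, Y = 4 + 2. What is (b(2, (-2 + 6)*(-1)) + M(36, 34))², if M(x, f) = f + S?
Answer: 4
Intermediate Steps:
Y = 6
b(A, D) = 6 + D
M(x, f) = -38 + f (M(x, f) = f - 38 = -38 + f)
(b(2, (-2 + 6)*(-1)) + M(36, 34))² = ((6 + (-2 + 6)*(-1)) + (-38 + 34))² = ((6 + 4*(-1)) - 4)² = ((6 - 4) - 4)² = (2 - 4)² = (-2)² = 4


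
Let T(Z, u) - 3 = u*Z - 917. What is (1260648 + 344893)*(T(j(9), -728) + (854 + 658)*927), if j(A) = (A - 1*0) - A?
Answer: 2248897334110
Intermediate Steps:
j(A) = 0 (j(A) = (A + 0) - A = A - A = 0)
T(Z, u) = -914 + Z*u (T(Z, u) = 3 + (u*Z - 917) = 3 + (Z*u - 917) = 3 + (-917 + Z*u) = -914 + Z*u)
(1260648 + 344893)*(T(j(9), -728) + (854 + 658)*927) = (1260648 + 344893)*((-914 + 0*(-728)) + (854 + 658)*927) = 1605541*((-914 + 0) + 1512*927) = 1605541*(-914 + 1401624) = 1605541*1400710 = 2248897334110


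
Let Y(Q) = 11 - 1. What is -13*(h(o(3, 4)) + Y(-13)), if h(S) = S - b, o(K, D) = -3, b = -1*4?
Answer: -143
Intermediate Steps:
b = -4
Y(Q) = 10
h(S) = 4 + S (h(S) = S - 1*(-4) = S + 4 = 4 + S)
-13*(h(o(3, 4)) + Y(-13)) = -13*((4 - 3) + 10) = -13*(1 + 10) = -13*11 = -143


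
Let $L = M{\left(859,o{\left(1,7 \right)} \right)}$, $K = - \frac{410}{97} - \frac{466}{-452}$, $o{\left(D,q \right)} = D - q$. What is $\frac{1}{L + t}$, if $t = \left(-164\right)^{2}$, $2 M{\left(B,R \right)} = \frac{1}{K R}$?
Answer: $\frac{420354}{11305852145} \approx 3.718 \cdot 10^{-5}$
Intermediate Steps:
$K = - \frac{70059}{21922}$ ($K = \left(-410\right) \frac{1}{97} - - \frac{233}{226} = - \frac{410}{97} + \frac{233}{226} = - \frac{70059}{21922} \approx -3.1958$)
$M{\left(B,R \right)} = - \frac{10961}{70059 R}$ ($M{\left(B,R \right)} = \frac{\frac{1}{- \frac{70059}{21922}} \frac{1}{R}}{2} = \frac{\left(- \frac{21922}{70059}\right) \frac{1}{R}}{2} = - \frac{10961}{70059 R}$)
$t = 26896$
$L = \frac{10961}{420354}$ ($L = - \frac{10961}{70059 \left(1 - 7\right)} = - \frac{10961}{70059 \left(-6\right)} = \left(- \frac{10961}{70059}\right) \left(- \frac{1}{6}\right) = \frac{10961}{420354} \approx 0.026076$)
$\frac{1}{L + t} = \frac{1}{\frac{10961}{420354} + 26896} = \frac{1}{\frac{11305852145}{420354}} = \frac{420354}{11305852145}$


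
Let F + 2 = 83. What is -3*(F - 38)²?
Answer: -5547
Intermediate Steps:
F = 81 (F = -2 + 83 = 81)
-3*(F - 38)² = -3*(81 - 38)² = -3*43² = -3*1849 = -5547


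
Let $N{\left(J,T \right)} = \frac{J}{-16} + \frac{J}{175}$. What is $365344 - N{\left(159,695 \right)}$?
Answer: $\frac{1022988481}{2800} \approx 3.6535 \cdot 10^{5}$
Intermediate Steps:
$N{\left(J,T \right)} = - \frac{159 J}{2800}$ ($N{\left(J,T \right)} = J \left(- \frac{1}{16}\right) + J \frac{1}{175} = - \frac{J}{16} + \frac{J}{175} = - \frac{159 J}{2800}$)
$365344 - N{\left(159,695 \right)} = 365344 - \left(- \frac{159}{2800}\right) 159 = 365344 - - \frac{25281}{2800} = 365344 + \frac{25281}{2800} = \frac{1022988481}{2800}$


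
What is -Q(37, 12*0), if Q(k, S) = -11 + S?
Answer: 11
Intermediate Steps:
-Q(37, 12*0) = -(-11 + 12*0) = -(-11 + 0) = -1*(-11) = 11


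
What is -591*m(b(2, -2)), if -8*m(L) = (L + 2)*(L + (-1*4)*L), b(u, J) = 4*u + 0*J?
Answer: -17730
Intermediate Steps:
b(u, J) = 4*u (b(u, J) = 4*u + 0 = 4*u)
m(L) = 3*L*(2 + L)/8 (m(L) = -(L + 2)*(L + (-1*4)*L)/8 = -(2 + L)*(L - 4*L)/8 = -(2 + L)*(-3*L)/8 = -(-3)*L*(2 + L)/8 = 3*L*(2 + L)/8)
-591*m(b(2, -2)) = -1773*4*2*(2 + 4*2)/8 = -1773*8*(2 + 8)/8 = -1773*8*10/8 = -591*30 = -17730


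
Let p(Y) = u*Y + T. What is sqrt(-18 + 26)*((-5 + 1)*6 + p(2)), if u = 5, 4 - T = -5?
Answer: -10*sqrt(2) ≈ -14.142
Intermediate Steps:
T = 9 (T = 4 - 1*(-5) = 4 + 5 = 9)
p(Y) = 9 + 5*Y (p(Y) = 5*Y + 9 = 9 + 5*Y)
sqrt(-18 + 26)*((-5 + 1)*6 + p(2)) = sqrt(-18 + 26)*((-5 + 1)*6 + (9 + 5*2)) = sqrt(8)*(-4*6 + (9 + 10)) = (2*sqrt(2))*(-24 + 19) = (2*sqrt(2))*(-5) = -10*sqrt(2)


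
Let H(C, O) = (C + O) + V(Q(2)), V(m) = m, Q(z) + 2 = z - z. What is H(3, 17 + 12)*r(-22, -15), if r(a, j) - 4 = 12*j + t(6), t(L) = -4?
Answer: -5400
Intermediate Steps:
Q(z) = -2 (Q(z) = -2 + (z - z) = -2 + 0 = -2)
H(C, O) = -2 + C + O (H(C, O) = (C + O) - 2 = -2 + C + O)
r(a, j) = 12*j (r(a, j) = 4 + (12*j - 4) = 4 + (-4 + 12*j) = 12*j)
H(3, 17 + 12)*r(-22, -15) = (-2 + 3 + (17 + 12))*(12*(-15)) = (-2 + 3 + 29)*(-180) = 30*(-180) = -5400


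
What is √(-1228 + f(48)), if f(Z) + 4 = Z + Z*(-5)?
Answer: 4*I*√89 ≈ 37.736*I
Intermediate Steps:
f(Z) = -4 - 4*Z (f(Z) = -4 + (Z + Z*(-5)) = -4 + (Z - 5*Z) = -4 - 4*Z)
√(-1228 + f(48)) = √(-1228 + (-4 - 4*48)) = √(-1228 + (-4 - 192)) = √(-1228 - 196) = √(-1424) = 4*I*√89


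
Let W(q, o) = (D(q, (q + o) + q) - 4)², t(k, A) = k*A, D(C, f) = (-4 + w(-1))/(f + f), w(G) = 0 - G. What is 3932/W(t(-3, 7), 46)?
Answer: 251648/1225 ≈ 205.43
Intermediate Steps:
w(G) = -G
D(C, f) = -3/(2*f) (D(C, f) = (-4 - 1*(-1))/(f + f) = (-4 + 1)/((2*f)) = -3/(2*f))
t(k, A) = A*k
W(q, o) = (-4 - 3/(2*(o + 2*q)))² (W(q, o) = (-3/(2*((q + o) + q)) - 4)² = (-3/(2*((o + q) + q)) - 4)² = (-3/(2*(o + 2*q)) - 4)² = (-4 - 3/(2*(o + 2*q)))²)
3932/W(t(-3, 7), 46) = 3932/(((3 + 8*46 + 16*(7*(-3)))²/(4*(46 + 2*(7*(-3)))²))) = 3932/(((3 + 368 + 16*(-21))²/(4*(46 + 2*(-21))²))) = 3932/(((3 + 368 - 336)²/(4*(46 - 42)²))) = 3932/(((¼)*35²/4²)) = 3932/(((¼)*(1/16)*1225)) = 3932/(1225/64) = 3932*(64/1225) = 251648/1225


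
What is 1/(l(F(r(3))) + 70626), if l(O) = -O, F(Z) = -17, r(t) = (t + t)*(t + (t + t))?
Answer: 1/70643 ≈ 1.4156e-5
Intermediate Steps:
r(t) = 6*t² (r(t) = (2*t)*(t + 2*t) = (2*t)*(3*t) = 6*t²)
1/(l(F(r(3))) + 70626) = 1/(-1*(-17) + 70626) = 1/(17 + 70626) = 1/70643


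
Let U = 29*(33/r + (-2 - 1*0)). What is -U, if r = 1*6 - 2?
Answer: -725/4 ≈ -181.25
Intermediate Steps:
r = 4 (r = 6 - 2 = 4)
U = 725/4 (U = 29*(33/4 + (-2 - 1*0)) = 29*(33*(¼) + (-2 + 0)) = 29*(33/4 - 2) = 29*(25/4) = 725/4 ≈ 181.25)
-U = -1*725/4 = -725/4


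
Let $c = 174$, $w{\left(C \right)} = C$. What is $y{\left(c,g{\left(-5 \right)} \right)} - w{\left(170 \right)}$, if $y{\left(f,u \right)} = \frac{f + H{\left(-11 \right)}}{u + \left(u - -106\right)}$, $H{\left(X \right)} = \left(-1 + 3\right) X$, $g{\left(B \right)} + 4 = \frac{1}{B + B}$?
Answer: $- \frac{82370}{489} \approx -168.45$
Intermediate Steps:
$g{\left(B \right)} = -4 + \frac{1}{2 B}$ ($g{\left(B \right)} = -4 + \frac{1}{B + B} = -4 + \frac{1}{2 B}$)
$H{\left(X \right)} = 2 X$
$y{\left(f,u \right)} = \frac{-22 + f}{106 + 2 u}$ ($y{\left(f,u \right)} = \frac{f + 2 \left(-11\right)}{u + \left(u - -106\right)} = \frac{f - 22}{u + \left(u + 106\right)} = \frac{-22 + f}{u + \left(106 + u\right)} = \frac{-22 + f}{106 + 2 u}$)
$y{\left(c,g{\left(-5 \right)} \right)} - w{\left(170 \right)} = \frac{-22 + 174}{2 \left(53 - \left(4 - \frac{1}{2 \left(-5\right)}\right)\right)} - 170 = \frac{1}{2} \frac{1}{53 + \left(-4 + \frac{1}{2} \left(- \frac{1}{5}\right)\right)} 152 - 170 = \frac{1}{2} \frac{1}{53 - \frac{41}{10}} \cdot 152 - 170 = \frac{1}{2} \frac{1}{\frac{489}{10}} \cdot 152 - 170 = \frac{1}{2} \cdot \frac{10}{489} \cdot 152 - 170 = \frac{760}{489} - 170 = - \frac{82370}{489}$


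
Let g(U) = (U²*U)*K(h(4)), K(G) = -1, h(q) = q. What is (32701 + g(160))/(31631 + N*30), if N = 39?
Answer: -4063299/32801 ≈ -123.88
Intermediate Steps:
g(U) = -U³ (g(U) = (U²*U)*(-1) = U³*(-1) = -U³)
(32701 + g(160))/(31631 + N*30) = (32701 - 1*160³)/(31631 + 39*30) = (32701 - 1*4096000)/(31631 + 1170) = (32701 - 4096000)/32801 = -4063299*1/32801 = -4063299/32801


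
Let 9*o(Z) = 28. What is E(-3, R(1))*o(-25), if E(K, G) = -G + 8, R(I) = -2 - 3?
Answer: 364/9 ≈ 40.444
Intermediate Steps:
R(I) = -5
o(Z) = 28/9 (o(Z) = (⅑)*28 = 28/9)
E(K, G) = 8 - G
E(-3, R(1))*o(-25) = (8 - 1*(-5))*(28/9) = (8 + 5)*(28/9) = 13*(28/9) = 364/9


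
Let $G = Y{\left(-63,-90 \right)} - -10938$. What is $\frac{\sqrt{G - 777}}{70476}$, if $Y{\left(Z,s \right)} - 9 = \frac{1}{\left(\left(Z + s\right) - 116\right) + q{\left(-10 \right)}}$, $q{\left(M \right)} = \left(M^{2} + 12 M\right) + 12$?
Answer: $\frac{\sqrt{780333653}}{19521852} \approx 0.0014309$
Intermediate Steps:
$q{\left(M \right)} = 12 + M^{2} + 12 M$
$Y{\left(Z,s \right)} = 9 + \frac{1}{-124 + Z + s}$ ($Y{\left(Z,s \right)} = 9 + \frac{1}{\left(\left(Z + s\right) - 116\right) + \left(12 + \left(-10\right)^{2} + 12 \left(-10\right)\right)} = 9 + \frac{1}{\left(-116 + Z + s\right) + \left(12 + 100 - 120\right)} = 9 + \frac{1}{\left(-116 + Z + s\right) - 8} = 9 + \frac{1}{-124 + Z + s}$)
$G = \frac{3032318}{277}$ ($G = \frac{-1115 + 9 \left(-63\right) + 9 \left(-90\right)}{-124 - 63 - 90} - -10938 = \frac{-1115 - 567 - 810}{-277} + 10938 = \left(- \frac{1}{277}\right) \left(-2492\right) + 10938 = \frac{2492}{277} + 10938 = \frac{3032318}{277} \approx 10947.0$)
$\frac{\sqrt{G - 777}}{70476} = \frac{\sqrt{\frac{3032318}{277} - 777}}{70476} = \sqrt{\frac{2817089}{277}} \cdot \frac{1}{70476} = \frac{\sqrt{780333653}}{277} \cdot \frac{1}{70476} = \frac{\sqrt{780333653}}{19521852}$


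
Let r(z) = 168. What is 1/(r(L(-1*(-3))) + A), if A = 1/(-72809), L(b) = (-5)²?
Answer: 72809/12231911 ≈ 0.0059524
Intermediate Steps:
L(b) = 25
A = -1/72809 ≈ -1.3735e-5
1/(r(L(-1*(-3))) + A) = 1/(168 - 1/72809) = 1/(12231911/72809) = 72809/12231911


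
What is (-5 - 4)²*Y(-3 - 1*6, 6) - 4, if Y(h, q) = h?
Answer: -733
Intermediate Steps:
(-5 - 4)²*Y(-3 - 1*6, 6) - 4 = (-5 - 4)²*(-3 - 1*6) - 4 = (-9)²*(-3 - 6) - 4 = 81*(-9) - 4 = -729 - 4 = -733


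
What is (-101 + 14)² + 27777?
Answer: 35346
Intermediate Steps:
(-101 + 14)² + 27777 = (-87)² + 27777 = 7569 + 27777 = 35346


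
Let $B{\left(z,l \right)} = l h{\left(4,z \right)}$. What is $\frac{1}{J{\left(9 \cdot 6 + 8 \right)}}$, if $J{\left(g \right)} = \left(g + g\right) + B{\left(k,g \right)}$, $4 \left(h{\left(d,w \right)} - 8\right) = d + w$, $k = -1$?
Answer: $\frac{2}{1333} \approx 0.0015004$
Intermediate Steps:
$h{\left(d,w \right)} = 8 + \frac{d}{4} + \frac{w}{4}$ ($h{\left(d,w \right)} = 8 + \frac{d + w}{4} = 8 + \left(\frac{d}{4} + \frac{w}{4}\right) = 8 + \frac{d}{4} + \frac{w}{4}$)
$B{\left(z,l \right)} = l \left(9 + \frac{z}{4}\right)$ ($B{\left(z,l \right)} = l \left(8 + \frac{1}{4} \cdot 4 + \frac{z}{4}\right) = l \left(8 + 1 + \frac{z}{4}\right) = l \left(9 + \frac{z}{4}\right)$)
$J{\left(g \right)} = \frac{43 g}{4}$ ($J{\left(g \right)} = \left(g + g\right) + \frac{g \left(36 - 1\right)}{4} = 2 g + \frac{1}{4} g 35 = 2 g + \frac{35 g}{4} = \frac{43 g}{4}$)
$\frac{1}{J{\left(9 \cdot 6 + 8 \right)}} = \frac{1}{\frac{43}{4} \left(9 \cdot 6 + 8\right)} = \frac{1}{\frac{43}{4} \left(54 + 8\right)} = \frac{1}{\frac{43}{4} \cdot 62} = \frac{1}{\frac{1333}{2}} = \frac{2}{1333}$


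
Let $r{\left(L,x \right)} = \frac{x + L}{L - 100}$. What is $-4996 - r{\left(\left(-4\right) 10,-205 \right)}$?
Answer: $- \frac{19991}{4} \approx -4997.8$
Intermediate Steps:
$r{\left(L,x \right)} = \frac{L + x}{-100 + L}$
$-4996 - r{\left(\left(-4\right) 10,-205 \right)} = -4996 - \frac{\left(-4\right) 10 - 205}{-100 - 40} = -4996 - \frac{-40 - 205}{-100 - 40} = -4996 - \frac{1}{-140} \left(-245\right) = -4996 - \left(- \frac{1}{140}\right) \left(-245\right) = -4996 - \frac{7}{4} = - \frac{19991}{4}$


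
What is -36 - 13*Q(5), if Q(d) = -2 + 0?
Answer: -10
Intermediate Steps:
Q(d) = -2
-36 - 13*Q(5) = -36 - 13*(-2) = -36 + 26 = -10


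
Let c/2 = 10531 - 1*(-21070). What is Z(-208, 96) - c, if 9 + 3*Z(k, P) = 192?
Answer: -63141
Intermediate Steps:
Z(k, P) = 61 (Z(k, P) = -3 + (⅓)*192 = -3 + 64 = 61)
c = 63202 (c = 2*(10531 - 1*(-21070)) = 2*(10531 + 21070) = 2*31601 = 63202)
Z(-208, 96) - c = 61 - 1*63202 = 61 - 63202 = -63141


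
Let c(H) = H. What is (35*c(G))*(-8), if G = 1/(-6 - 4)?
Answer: 28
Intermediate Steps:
G = -⅒ (G = 1/(-10) = -⅒ ≈ -0.10000)
(35*c(G))*(-8) = (35*(-⅒))*(-8) = -7/2*(-8) = 28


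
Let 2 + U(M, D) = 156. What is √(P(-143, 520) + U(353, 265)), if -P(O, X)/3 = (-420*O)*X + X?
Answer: I*√93695006 ≈ 9679.6*I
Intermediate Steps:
U(M, D) = 154 (U(M, D) = -2 + 156 = 154)
P(O, X) = -3*X + 1260*O*X (P(O, X) = -3*((-420*O)*X + X) = -3*(-420*O*X + X) = -3*(X - 420*O*X) = -3*X + 1260*O*X)
√(P(-143, 520) + U(353, 265)) = √(3*520*(-1 + 420*(-143)) + 154) = √(3*520*(-1 - 60060) + 154) = √(3*520*(-60061) + 154) = √(-93695160 + 154) = √(-93695006) = I*√93695006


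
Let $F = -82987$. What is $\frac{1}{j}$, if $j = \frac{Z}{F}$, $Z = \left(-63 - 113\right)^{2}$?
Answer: $- \frac{82987}{30976} \approx -2.6791$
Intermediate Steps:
$Z = 30976$ ($Z = \left(-176\right)^{2} = 30976$)
$j = - \frac{30976}{82987}$ ($j = \frac{30976}{-82987} = 30976 \left(- \frac{1}{82987}\right) = - \frac{30976}{82987} \approx -0.37326$)
$\frac{1}{j} = \frac{1}{- \frac{30976}{82987}} = - \frac{82987}{30976}$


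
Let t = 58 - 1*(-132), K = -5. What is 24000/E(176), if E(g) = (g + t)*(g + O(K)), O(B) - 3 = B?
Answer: 2000/5307 ≈ 0.37686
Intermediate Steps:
O(B) = 3 + B
t = 190 (t = 58 + 132 = 190)
E(g) = (-2 + g)*(190 + g) (E(g) = (g + 190)*(g + (3 - 5)) = (190 + g)*(g - 2) = (190 + g)*(-2 + g) = (-2 + g)*(190 + g))
24000/E(176) = 24000/(-380 + 176² + 188*176) = 24000/(-380 + 30976 + 33088) = 24000/63684 = 24000*(1/63684) = 2000/5307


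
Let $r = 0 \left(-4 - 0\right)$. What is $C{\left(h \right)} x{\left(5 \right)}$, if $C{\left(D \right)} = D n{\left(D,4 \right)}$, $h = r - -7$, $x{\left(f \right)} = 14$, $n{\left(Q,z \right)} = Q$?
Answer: $686$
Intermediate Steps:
$r = 0$ ($r = 0 \left(-4 + 0\right) = 0 \left(-4\right) = 0$)
$h = 7$ ($h = 0 - -7 = 0 + 7 = 7$)
$C{\left(D \right)} = D^{2}$ ($C{\left(D \right)} = D D = D^{2}$)
$C{\left(h \right)} x{\left(5 \right)} = 7^{2} \cdot 14 = 49 \cdot 14 = 686$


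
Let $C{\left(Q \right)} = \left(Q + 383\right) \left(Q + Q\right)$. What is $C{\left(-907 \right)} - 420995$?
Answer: $529541$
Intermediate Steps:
$C{\left(Q \right)} = 2 Q \left(383 + Q\right)$ ($C{\left(Q \right)} = \left(383 + Q\right) 2 Q = 2 Q \left(383 + Q\right)$)
$C{\left(-907 \right)} - 420995 = 2 \left(-907\right) \left(383 - 907\right) - 420995 = 2 \left(-907\right) \left(-524\right) - 420995 = 950536 - 420995 = 529541$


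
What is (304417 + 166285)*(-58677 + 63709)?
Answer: 2368572464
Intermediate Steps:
(304417 + 166285)*(-58677 + 63709) = 470702*5032 = 2368572464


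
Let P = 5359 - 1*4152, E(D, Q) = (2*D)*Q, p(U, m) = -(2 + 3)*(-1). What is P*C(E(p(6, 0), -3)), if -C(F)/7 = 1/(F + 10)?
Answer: 8449/20 ≈ 422.45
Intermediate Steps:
p(U, m) = 5 (p(U, m) = -1*5*(-1) = -5*(-1) = 5)
E(D, Q) = 2*D*Q
C(F) = -7/(10 + F) (C(F) = -7/(F + 10) = -7/(10 + F))
P = 1207 (P = 5359 - 4152 = 1207)
P*C(E(p(6, 0), -3)) = 1207*(-7/(10 + 2*5*(-3))) = 1207*(-7/(10 - 30)) = 1207*(-7/(-20)) = 1207*(-7*(-1/20)) = 1207*(7/20) = 8449/20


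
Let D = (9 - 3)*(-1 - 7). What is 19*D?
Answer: -912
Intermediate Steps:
D = -48 (D = 6*(-8) = -48)
19*D = 19*(-48) = -912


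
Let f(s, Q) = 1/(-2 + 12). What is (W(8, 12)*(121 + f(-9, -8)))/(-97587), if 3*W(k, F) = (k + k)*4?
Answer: -5536/209115 ≈ -0.026473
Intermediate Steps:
W(k, F) = 8*k/3 (W(k, F) = ((k + k)*4)/3 = ((2*k)*4)/3 = (8*k)/3 = 8*k/3)
f(s, Q) = 1/10
(W(8, 12)*(121 + f(-9, -8)))/(-97587) = (((8/3)*8)*(121 + 1/10))/(-97587) = ((64/3)*(1211/10))*(-1/97587) = (38752/15)*(-1/97587) = -5536/209115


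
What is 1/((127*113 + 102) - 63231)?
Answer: -1/48778 ≈ -2.0501e-5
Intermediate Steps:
1/((127*113 + 102) - 63231) = 1/((14351 + 102) - 63231) = 1/(14453 - 63231) = 1/(-48778) = -1/48778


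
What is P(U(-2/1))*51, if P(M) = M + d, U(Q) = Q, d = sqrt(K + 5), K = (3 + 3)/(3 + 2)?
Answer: -102 + 51*sqrt(155)/5 ≈ 24.989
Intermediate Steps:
K = 6/5 ≈ 1.2000
d = sqrt(155)/5 (d = sqrt(6/5 + 5) = sqrt(31/5) = sqrt(155)/5 ≈ 2.4900)
P(M) = M + sqrt(155)/5
P(U(-2/1))*51 = (-2/1 + sqrt(155)/5)*51 = (-2*1 + sqrt(155)/5)*51 = (-2 + sqrt(155)/5)*51 = -102 + 51*sqrt(155)/5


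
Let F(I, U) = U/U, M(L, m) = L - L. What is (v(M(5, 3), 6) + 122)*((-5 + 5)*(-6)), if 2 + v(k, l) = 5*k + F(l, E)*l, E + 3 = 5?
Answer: 0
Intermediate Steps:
E = 2 (E = -3 + 5 = 2)
M(L, m) = 0
F(I, U) = 1
v(k, l) = -2 + l + 5*k (v(k, l) = -2 + (5*k + 1*l) = -2 + (5*k + l) = -2 + (l + 5*k) = -2 + l + 5*k)
(v(M(5, 3), 6) + 122)*((-5 + 5)*(-6)) = ((-2 + 6 + 5*0) + 122)*((-5 + 5)*(-6)) = ((-2 + 6 + 0) + 122)*(0*(-6)) = (4 + 122)*0 = 126*0 = 0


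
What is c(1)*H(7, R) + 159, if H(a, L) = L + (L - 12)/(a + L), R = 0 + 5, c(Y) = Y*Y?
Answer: 1961/12 ≈ 163.42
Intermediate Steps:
c(Y) = Y²
R = 5
H(a, L) = L + (-12 + L)/(L + a)
c(1)*H(7, R) + 159 = 1²*((-12 + 5 + 5² + 5*7)/(5 + 7)) + 159 = 1*((-12 + 5 + 25 + 35)/12) + 159 = 1*((1/12)*53) + 159 = 1*(53/12) + 159 = 53/12 + 159 = 1961/12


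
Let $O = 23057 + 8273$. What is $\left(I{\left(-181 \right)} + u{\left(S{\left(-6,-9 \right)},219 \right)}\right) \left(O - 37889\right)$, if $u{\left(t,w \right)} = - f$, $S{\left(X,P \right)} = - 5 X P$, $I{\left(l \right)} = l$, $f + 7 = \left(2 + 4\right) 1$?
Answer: $1180620$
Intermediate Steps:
$f = -1$ ($f = -7 + \left(2 + 4\right) 1 = -7 + 6 \cdot 1 = -7 + 6 = -1$)
$S{\left(X,P \right)} = - 5 P X$
$O = 31330$
$u{\left(t,w \right)} = 1$ ($u{\left(t,w \right)} = \left(-1\right) \left(-1\right) = 1$)
$\left(I{\left(-181 \right)} + u{\left(S{\left(-6,-9 \right)},219 \right)}\right) \left(O - 37889\right) = \left(-181 + 1\right) \left(31330 - 37889\right) = \left(-180\right) \left(-6559\right) = 1180620$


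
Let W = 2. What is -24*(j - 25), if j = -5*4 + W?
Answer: 1032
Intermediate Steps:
j = -18 (j = -5*4 + 2 = -20 + 2 = -18)
-24*(j - 25) = -24*(-18 - 25) = -24*(-43) = 1032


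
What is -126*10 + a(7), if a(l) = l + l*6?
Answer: -1211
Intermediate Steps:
a(l) = 7*l (a(l) = l + 6*l = 7*l)
-126*10 + a(7) = -126*10 + 7*7 = -1260 + 49 = -1211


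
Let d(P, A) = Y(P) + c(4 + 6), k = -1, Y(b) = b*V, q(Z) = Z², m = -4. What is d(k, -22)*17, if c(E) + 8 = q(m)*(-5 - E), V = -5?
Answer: -4131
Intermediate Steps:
c(E) = -88 - 16*E (c(E) = -8 + (-4)²*(-5 - E) = -8 + 16*(-5 - E) = -8 + (-80 - 16*E) = -88 - 16*E)
Y(b) = -5*b (Y(b) = b*(-5) = -5*b)
d(P, A) = -248 - 5*P (d(P, A) = -5*P + (-88 - 16*(4 + 6)) = -5*P + (-88 - 16*10) = -5*P + (-88 - 160) = -5*P - 248 = -248 - 5*P)
d(k, -22)*17 = (-248 - 5*(-1))*17 = (-248 + 5)*17 = -243*17 = -4131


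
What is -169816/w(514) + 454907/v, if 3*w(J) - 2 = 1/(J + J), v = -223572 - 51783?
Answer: -144207803296819/566405235 ≈ -2.5460e+5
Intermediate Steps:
v = -275355
w(J) = ⅔ + 1/(6*J) (w(J) = ⅔ + 1/(3*(J + J)) = ⅔ + 1/(3*((2*J))) = ⅔ + (1/(2*J))/3 = ⅔ + 1/(6*J))
-169816/w(514) + 454907/v = -169816*3084/(1 + 4*514) + 454907/(-275355) = -169816*3084/(1 + 2056) + 454907*(-1/275355) = -169816/((⅙)*(1/514)*2057) - 454907/275355 = -169816/2057/3084 - 454907/275355 = -169816*3084/2057 - 454907/275355 = -523712544/2057 - 454907/275355 = -144207803296819/566405235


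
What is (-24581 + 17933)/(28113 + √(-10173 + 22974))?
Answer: -7787301/32930332 + 277*√12801/32930332 ≈ -0.23553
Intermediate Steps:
(-24581 + 17933)/(28113 + √(-10173 + 22974)) = -6648/(28113 + √12801)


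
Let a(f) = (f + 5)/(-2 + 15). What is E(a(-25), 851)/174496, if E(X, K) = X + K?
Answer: 11043/2268448 ≈ 0.0048681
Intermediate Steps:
a(f) = 5/13 + f/13 (a(f) = (5 + f)/13 = (5 + f)*(1/13) = 5/13 + f/13)
E(X, K) = K + X
E(a(-25), 851)/174496 = (851 + (5/13 + (1/13)*(-25)))/174496 = (851 + (5/13 - 25/13))*(1/174496) = (851 - 20/13)*(1/174496) = (11043/13)*(1/174496) = 11043/2268448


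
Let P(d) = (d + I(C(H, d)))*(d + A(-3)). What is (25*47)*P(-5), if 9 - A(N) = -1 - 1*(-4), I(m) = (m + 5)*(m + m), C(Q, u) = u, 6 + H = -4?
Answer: -5875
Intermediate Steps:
H = -10 (H = -6 - 4 = -10)
I(m) = 2*m*(5 + m) (I(m) = (5 + m)*(2*m) = 2*m*(5 + m))
A(N) = 6 (A(N) = 9 - (-1 - 1*(-4)) = 9 - (-1 + 4) = 9 - 1*3 = 9 - 3 = 6)
P(d) = (6 + d)*(d + 2*d*(5 + d)) (P(d) = (d + 2*d*(5 + d))*(d + 6) = (d + 2*d*(5 + d))*(6 + d) = (6 + d)*(d + 2*d*(5 + d)))
(25*47)*P(-5) = (25*47)*(-5*(66 + 2*(-5)**2 + 23*(-5))) = 1175*(-5*(66 + 2*25 - 115)) = 1175*(-5*(66 + 50 - 115)) = 1175*(-5*1) = 1175*(-5) = -5875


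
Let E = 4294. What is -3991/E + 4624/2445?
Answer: 10097461/10498830 ≈ 0.96177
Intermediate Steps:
-3991/E + 4624/2445 = -3991/4294 + 4624/2445 = 10097461/10498830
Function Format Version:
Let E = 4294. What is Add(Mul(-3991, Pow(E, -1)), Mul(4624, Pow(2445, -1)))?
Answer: Rational(10097461, 10498830) ≈ 0.96177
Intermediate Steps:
Add(Mul(-3991, Pow(E, -1)), Mul(4624, Pow(2445, -1))) = Add(Mul(-3991, Pow(4294, -1)), Mul(4624, Pow(2445, -1))) = Add(Mul(-3991, Rational(1, 4294)), Mul(4624, Rational(1, 2445))) = Add(Rational(-3991, 4294), Rational(4624, 2445)) = Rational(10097461, 10498830)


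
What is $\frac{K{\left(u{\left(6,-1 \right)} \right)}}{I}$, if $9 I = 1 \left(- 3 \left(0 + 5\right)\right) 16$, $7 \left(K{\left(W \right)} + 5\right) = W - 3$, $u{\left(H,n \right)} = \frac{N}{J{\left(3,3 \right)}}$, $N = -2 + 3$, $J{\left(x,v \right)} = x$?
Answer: $\frac{113}{560} \approx 0.20179$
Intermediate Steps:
$N = 1$
$u{\left(H,n \right)} = \frac{1}{3}$ ($u{\left(H,n \right)} = 1 \cdot \frac{1}{3} = \frac{1}{3}$)
$K{\left(W \right)} = - \frac{38}{7} + \frac{W}{7}$ ($K{\left(W \right)} = -5 + \frac{W - 3}{7} = -5 + \frac{-3 + W}{7} = -5 + \left(- \frac{3}{7} + \frac{W}{7}\right) = - \frac{38}{7} + \frac{W}{7}$)
$I = - \frac{80}{3}$ ($I = \frac{1 \left(- 3 \left(0 + 5\right)\right) 16}{9} = \frac{1 \left(\left(-3\right) 5\right) 16}{9} = \frac{1 \left(-15\right) 16}{9} = \frac{\left(-15\right) 16}{9} = \frac{1}{9} \left(-240\right) = - \frac{80}{3} \approx -26.667$)
$\frac{K{\left(u{\left(6,-1 \right)} \right)}}{I} = \frac{- \frac{38}{7} + \frac{1}{7} \cdot \frac{1}{3}}{- \frac{80}{3}} = \left(- \frac{38}{7} + \frac{1}{21}\right) \left(- \frac{3}{80}\right) = \left(- \frac{113}{21}\right) \left(- \frac{3}{80}\right) = \frac{113}{560}$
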